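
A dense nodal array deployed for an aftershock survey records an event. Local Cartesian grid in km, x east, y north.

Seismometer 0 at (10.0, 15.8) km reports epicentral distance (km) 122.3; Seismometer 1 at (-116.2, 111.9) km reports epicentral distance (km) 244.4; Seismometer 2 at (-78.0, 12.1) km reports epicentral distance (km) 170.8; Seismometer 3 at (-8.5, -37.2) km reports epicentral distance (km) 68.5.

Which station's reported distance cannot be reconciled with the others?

Solve using three stations at a time. Using Seismometer 0, Seismometer 1, Seismometer 3 (subtract circle equations pairwise → linear system) gives (x, y) ≈ (-4.8, -105.6).
Distances from that point to each station vs reported:
  Seismometer 0: calculated 122.3 vs reported 122.3 → residual 0.0 km
  Seismometer 1: calculated 244.4 vs reported 244.4 → residual 0.0 km
  Seismometer 2: calculated 138.6 vs reported 170.8 → residual 32.2 km
  Seismometer 3: calculated 68.5 vs reported 68.5 → residual 0.0 km
Seismometer 0, Seismometer 1, Seismometer 3 are mutually consistent (residuals ≈ 0); Seismometer 2 is off by 32.2 km.

Seismometer 2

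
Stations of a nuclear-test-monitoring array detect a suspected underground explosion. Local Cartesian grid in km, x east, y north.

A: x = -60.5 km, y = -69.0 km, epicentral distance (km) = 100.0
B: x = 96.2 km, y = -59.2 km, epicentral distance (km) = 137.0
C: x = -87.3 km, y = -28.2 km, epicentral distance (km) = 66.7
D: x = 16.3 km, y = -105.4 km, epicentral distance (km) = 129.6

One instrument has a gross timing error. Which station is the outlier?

Solve using three stations at a time. Using A, B, D (subtract circle equations pairwise → linear system) gives (x, y) ≈ (-15.4, 20.3).
Distances from that point to each station vs reported:
  A: calculated 100.0 vs reported 100.0 → residual 0.0 km
  B: calculated 137.0 vs reported 137.0 → residual 0.0 km
  C: calculated 86.7 vs reported 66.7 → residual 20.0 km
  D: calculated 129.6 vs reported 129.6 → residual 0.0 km
A, B, D are mutually consistent (residuals ≈ 0); C is off by 20.0 km.

C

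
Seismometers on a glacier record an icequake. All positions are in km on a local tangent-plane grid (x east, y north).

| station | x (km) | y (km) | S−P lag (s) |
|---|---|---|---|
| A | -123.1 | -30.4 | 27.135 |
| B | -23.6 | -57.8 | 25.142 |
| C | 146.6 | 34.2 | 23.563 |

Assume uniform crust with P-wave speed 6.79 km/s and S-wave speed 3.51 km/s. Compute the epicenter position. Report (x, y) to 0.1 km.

(0.4, 123.3)

Distance from S−P lag: d = Δt · v_P v_S / (v_P − v_S) = Δt · (6.79·3.51)/(6.79−3.51) ≈ 7.2661·Δt.
So d_A = 197.17, d_B = 182.68, d_C = 171.21 km.
Circle about each station: (x + 123.1)² + (y + 30.4)² = 197.17²; (x + 23.6)² + (y + 57.8)² = 182.68²; (x − 146.6)² + (y − 34.2)² = 171.21².
Subtracting the A equation from the B and C equations removes the quadratic terms:
199.0 x − 54.8 y = -6675.94
539.4 x + 129.2 y = 16146.57
Solving the 2×2 system: x ≈ 0.4, y ≈ 123.3 km.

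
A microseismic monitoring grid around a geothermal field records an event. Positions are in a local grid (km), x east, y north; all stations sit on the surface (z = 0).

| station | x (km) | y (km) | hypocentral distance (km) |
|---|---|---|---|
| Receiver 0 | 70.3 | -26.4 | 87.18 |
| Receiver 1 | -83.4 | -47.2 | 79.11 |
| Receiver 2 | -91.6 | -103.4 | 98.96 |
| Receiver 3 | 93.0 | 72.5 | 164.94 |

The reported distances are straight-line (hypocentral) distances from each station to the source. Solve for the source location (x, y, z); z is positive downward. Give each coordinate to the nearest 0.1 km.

Each station gives a sphere (x−x_i)² + (y−y_i)² + z² = d_i² (stations at z=0).
Subtracting the Receiver 0 sphere from Receiver 1 and Receiver 2: z² cancels, leaving linear equations in x and y:
-307.4 x − 41.6 y = 4886.31
-323.8 x − 154.0 y = 11250.34
Solving: x ≈ -8.399, y ≈ -55.394 km (keep extra digits for the depth step; rounded: -8.4, -55.4).
Then from the Receiver 0 sphere: z² = 87.18² − (x − 70.3)² − (y + 26.4)² with x = -8.399, y = -55.394, so z ≈ 23.794 ≈ 23.8 km.

x ≈ -8.4 km, y ≈ -55.4 km, depth ≈ 23.8 km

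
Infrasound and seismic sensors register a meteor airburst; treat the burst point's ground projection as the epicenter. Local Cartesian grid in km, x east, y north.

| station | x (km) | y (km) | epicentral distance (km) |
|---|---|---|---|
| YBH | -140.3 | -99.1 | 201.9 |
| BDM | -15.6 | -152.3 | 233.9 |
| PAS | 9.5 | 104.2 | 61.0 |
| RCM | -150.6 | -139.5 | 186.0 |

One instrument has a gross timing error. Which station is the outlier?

RCM

Solve using three stations at a time. Using YBH, BDM, PAS (subtract circle equations pairwise → linear system) gives (x, y) ≈ (-46.3, 79.6).
Distances from that point to each station vs reported:
  YBH: calculated 201.9 vs reported 201.9 → residual 0.0 km
  BDM: calculated 233.9 vs reported 233.9 → residual 0.0 km
  PAS: calculated 61.0 vs reported 61.0 → residual 0.0 km
  RCM: calculated 242.6 vs reported 186.0 → residual 56.6 km
YBH, BDM, PAS are mutually consistent (residuals ≈ 0); RCM is off by 56.6 km.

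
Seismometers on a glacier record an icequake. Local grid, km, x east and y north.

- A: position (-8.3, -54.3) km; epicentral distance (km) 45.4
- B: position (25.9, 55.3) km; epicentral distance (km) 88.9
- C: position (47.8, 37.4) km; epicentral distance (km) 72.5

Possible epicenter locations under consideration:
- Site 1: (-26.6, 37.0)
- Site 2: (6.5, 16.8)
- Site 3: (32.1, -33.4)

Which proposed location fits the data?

For each candidate, compare |candidate − station| to the reported distance:
Site 1: residuals A 47.7, B 33.3, C 1.9 → max 47.7 km
Site 2: residuals A 27.2, B 45.8, C 26.3 → max 45.8 km
Site 3: residuals A 0.1, B 0.0, C 0.0 → max 0.1 km
Only Site 3 has all residuals ≈ 0.

Site 3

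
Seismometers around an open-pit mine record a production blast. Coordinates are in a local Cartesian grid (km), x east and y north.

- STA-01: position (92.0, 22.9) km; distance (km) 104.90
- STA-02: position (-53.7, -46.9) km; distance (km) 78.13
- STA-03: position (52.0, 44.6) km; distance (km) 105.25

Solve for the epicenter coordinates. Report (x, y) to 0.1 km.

x ≈ 23.8 km, y ≈ -56.8 km

Circle about each station: (x − 92.0)² + (y − 22.9)² = 104.90²; (x + 53.7)² + (y + 46.9)² = 78.13²; (x − 52.0)² + (y − 44.6)² = 105.25².
Subtracting the STA-01 equation from the STA-02 and STA-03 equations removes the quadratic terms:
-291.4 x − 139.6 y = 994.60
-80.0 x + 43.4 y = -4368.80
Solving the 2×2 system: x ≈ 23.8, y ≈ -56.8 km.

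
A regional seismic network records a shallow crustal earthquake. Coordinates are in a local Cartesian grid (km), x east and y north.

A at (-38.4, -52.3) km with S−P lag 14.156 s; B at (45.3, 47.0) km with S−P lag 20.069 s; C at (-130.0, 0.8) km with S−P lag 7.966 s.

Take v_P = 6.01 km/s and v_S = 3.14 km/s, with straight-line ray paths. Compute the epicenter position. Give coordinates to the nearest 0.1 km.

Distance from S−P lag: d = Δt · v_P v_S / (v_P − v_S) = Δt · (6.01·3.14)/(6.01−3.14) ≈ 6.5754·Δt.
So d_A = 93.08, d_B = 131.96, d_C = 52.38 km.
Circle about each station: (x + 38.4)² + (y + 52.3)² = 93.08²; (x − 45.3)² + (y − 47.0)² = 131.96²; (x + 130.0)² + (y − 0.8)² = 52.38².
Subtracting the A equation from the B and C equations removes the quadratic terms:
167.4 x + 198.6 y = -8698.32
-183.2 x + 106.2 y = 18611.01
Solving the 2×2 system: x ≈ -85.3, y ≈ 28.1 km.

(-85.3, 28.1)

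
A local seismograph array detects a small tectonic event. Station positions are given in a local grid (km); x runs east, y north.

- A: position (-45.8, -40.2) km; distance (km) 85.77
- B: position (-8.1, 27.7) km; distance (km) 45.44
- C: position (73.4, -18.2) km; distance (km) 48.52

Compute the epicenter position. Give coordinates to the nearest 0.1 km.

Circle about each station: (x + 45.8)² + (y + 40.2)² = 85.77²; (x + 8.1)² + (y − 27.7)² = 45.44²; (x − 73.4)² + (y + 18.2)² = 48.52².
Subtracting the A equation from the B and C equations removes the quadratic terms:
75.4 x + 135.8 y = 2410.92
238.4 x + 44.0 y = 7007.42
Solving the 2×2 system: x ≈ 29.1, y ≈ 1.6 km.

(29.1, 1.6)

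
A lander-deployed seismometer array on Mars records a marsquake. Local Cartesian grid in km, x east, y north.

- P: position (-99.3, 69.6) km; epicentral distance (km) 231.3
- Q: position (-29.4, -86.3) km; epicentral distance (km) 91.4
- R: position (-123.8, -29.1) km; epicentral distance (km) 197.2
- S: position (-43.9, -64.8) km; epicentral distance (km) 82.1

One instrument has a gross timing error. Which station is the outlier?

S

Solve using three stations at a time. Using P, Q, R (subtract circle equations pairwise → linear system) gives (x, y) ≈ (61.5, -96.7).
Distances from that point to each station vs reported:
  P: calculated 231.3 vs reported 231.3 → residual 0.0 km
  Q: calculated 91.5 vs reported 91.4 → residual 0.1 km
  R: calculated 197.2 vs reported 197.2 → residual 0.0 km
  S: calculated 110.1 vs reported 82.1 → residual 28.0 km
P, Q, R are mutually consistent (residuals ≈ 0); S is off by 28.0 km.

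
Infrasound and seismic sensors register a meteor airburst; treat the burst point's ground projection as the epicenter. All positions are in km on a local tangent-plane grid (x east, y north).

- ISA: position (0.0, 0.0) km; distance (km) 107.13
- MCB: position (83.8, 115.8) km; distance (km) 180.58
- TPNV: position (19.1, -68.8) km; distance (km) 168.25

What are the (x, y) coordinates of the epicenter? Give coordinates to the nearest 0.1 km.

(-88.2, 60.8)

Circle about each station: x² + y² = 107.13²; (x − 83.8)² + (y − 115.8)² = 180.58²; (x − 19.1)² + (y + 68.8)² = 168.25².
Subtracting pairs of circle equations eliminates x²+y² and gives linear equations (the radical axes):
167.6 x + 231.6 y = -700.22
38.2 x − 137.6 y = -11732.98
Solving the 2×2 system: x ≈ -88.2, y ≈ 60.8 km.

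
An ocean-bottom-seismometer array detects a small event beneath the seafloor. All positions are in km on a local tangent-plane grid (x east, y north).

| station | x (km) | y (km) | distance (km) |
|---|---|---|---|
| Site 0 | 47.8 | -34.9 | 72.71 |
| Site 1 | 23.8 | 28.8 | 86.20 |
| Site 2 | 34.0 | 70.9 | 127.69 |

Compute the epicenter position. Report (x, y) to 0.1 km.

x ≈ -24.5 km, y ≈ -42.6 km

Circle about each station: (x − 47.8)² + (y + 34.9)² = 72.71²; (x − 23.8)² + (y − 28.8)² = 86.20²; (x − 34.0)² + (y − 70.9)² = 127.69².
Subtracting pairs of circle equations eliminates x²+y² and gives linear equations (the radical axes):
-48.0 x + 127.4 y = -4250.67
-27.6 x + 211.6 y = -8338.03
Solving the 2×2 system: x ≈ -24.5, y ≈ -42.6 km.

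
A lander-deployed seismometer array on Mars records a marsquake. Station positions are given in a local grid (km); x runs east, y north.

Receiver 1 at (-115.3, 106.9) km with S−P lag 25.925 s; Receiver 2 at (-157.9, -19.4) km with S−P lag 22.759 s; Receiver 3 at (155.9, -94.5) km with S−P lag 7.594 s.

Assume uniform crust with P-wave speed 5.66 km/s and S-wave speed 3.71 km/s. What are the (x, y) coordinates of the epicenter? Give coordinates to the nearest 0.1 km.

x ≈ 74.2 km, y ≈ -98.1 km

Distance from S−P lag: d = Δt · v_P v_S / (v_P − v_S) = Δt · (5.66·3.71)/(5.66−3.71) ≈ 10.7685·Δt.
So d_Receiver 1 = 279.17, d_Receiver 2 = 245.08, d_Receiver 3 = 81.78 km.
Circle about each station: (x + 115.3)² + (y − 106.9)² = 279.17²; (x + 157.9)² + (y + 19.4)² = 245.08²; (x − 155.9)² + (y + 94.5)² = 81.78².
Subtracting the Receiver 1 equation from the Receiver 2 and Receiver 3 equations removes the quadratic terms:
-85.2 x − 252.6 y = 18458.75
542.4 x − 402.8 y = 79761.28
Solving the 2×2 system: x ≈ 74.2, y ≈ -98.1 km.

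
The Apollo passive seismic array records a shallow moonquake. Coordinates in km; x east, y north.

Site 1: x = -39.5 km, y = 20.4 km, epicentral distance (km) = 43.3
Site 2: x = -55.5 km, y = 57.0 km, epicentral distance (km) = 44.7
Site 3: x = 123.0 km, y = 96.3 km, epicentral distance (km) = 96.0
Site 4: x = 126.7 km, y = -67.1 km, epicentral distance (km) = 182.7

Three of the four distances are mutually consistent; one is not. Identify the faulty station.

Site 3

Solve using three stations at a time. Using Site 1, Site 2, Site 4 (subtract circle equations pairwise → linear system) gives (x, y) ≈ (-11.0, 53.0).
Distances from that point to each station vs reported:
  Site 1: calculated 43.3 vs reported 43.3 → residual 0.0 km
  Site 2: calculated 44.7 vs reported 44.7 → residual 0.0 km
  Site 3: calculated 140.8 vs reported 96.0 → residual 44.8 km
  Site 4: calculated 182.7 vs reported 182.7 → residual 0.0 km
Site 1, Site 2, Site 4 are mutually consistent (residuals ≈ 0); Site 3 is off by 44.8 km.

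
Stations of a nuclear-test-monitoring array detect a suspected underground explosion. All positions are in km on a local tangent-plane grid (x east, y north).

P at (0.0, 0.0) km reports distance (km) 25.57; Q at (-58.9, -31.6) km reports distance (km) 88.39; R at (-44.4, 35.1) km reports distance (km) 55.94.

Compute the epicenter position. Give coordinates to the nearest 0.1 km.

Circle about each station: x² + y² = 25.57²; (x + 58.9)² + (y + 31.6)² = 88.39²; (x + 44.4)² + (y − 35.1)² = 55.94².
Subtracting pairs of circle equations eliminates x²+y² and gives linear equations (the radical axes):
-117.8 x − 63.2 y = -2691.20
-88.8 x + 70.2 y = 727.91
Solving the 2×2 system: x ≈ 10.3, y ≈ 23.4 km.
Check against P (with the unrounded x, y): √(x²+y²) = 25.56 ≈ 25.57 km. ✓

(10.3, 23.4)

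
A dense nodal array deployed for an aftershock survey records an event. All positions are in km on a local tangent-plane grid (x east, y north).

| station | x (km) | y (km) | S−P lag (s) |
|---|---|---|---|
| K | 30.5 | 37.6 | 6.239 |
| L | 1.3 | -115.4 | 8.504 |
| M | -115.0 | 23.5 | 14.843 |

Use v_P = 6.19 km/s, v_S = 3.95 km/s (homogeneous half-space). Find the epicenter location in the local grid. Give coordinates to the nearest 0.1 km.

Distance from S−P lag: d = Δt · v_P v_S / (v_P − v_S) = Δt · (6.19·3.95)/(6.19−3.95) ≈ 10.9154·Δt.
So d_K = 68.10, d_L = 92.82, d_M = 162.02 km.
Circle about each station: (x − 30.5)² + (y − 37.6)² = 68.10²; (x − 1.3)² + (y + 115.4)² = 92.82²; (x + 115.0)² + (y − 23.5)² = 162.02².
Subtracting pairs of circle equations eliminates x²+y² and gives linear equations (the radical axes):
-58.4 x − 306.0 y = 6996.90
-291.0 x − 28.2 y = -10179.63
Solving the 2×2 system: x ≈ 37.9, y ≈ -30.1 km.

x ≈ 37.9 km, y ≈ -30.1 km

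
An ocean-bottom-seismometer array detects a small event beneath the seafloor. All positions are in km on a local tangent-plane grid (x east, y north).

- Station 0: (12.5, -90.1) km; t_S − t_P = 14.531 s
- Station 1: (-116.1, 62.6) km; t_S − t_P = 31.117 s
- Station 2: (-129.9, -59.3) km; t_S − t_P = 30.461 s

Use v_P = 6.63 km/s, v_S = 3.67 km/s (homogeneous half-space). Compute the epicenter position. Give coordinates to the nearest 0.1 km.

Distance from S−P lag: d = Δt · v_P v_S / (v_P − v_S) = Δt · (6.63·3.67)/(6.63−3.67) ≈ 8.2203·Δt.
So d_Station 0 = 119.45, d_Station 1 = 255.79, d_Station 2 = 250.40 km.
Circle about each station: (x − 12.5)² + (y + 90.1)² = 119.45²; (x + 116.1)² + (y − 62.6)² = 255.79²; (x + 129.9)² + (y + 59.3)² = 250.40².
Subtracting the Station 0 equation from the Station 1 and Station 2 equations removes the quadratic terms:
-257.2 x + 305.4 y = -42036.51
-284.8 x + 61.6 y = -36315.62
Solving the 2×2 system: x ≈ 119.5, y ≈ -37.0 km.
Check against Station 0 (with the unrounded x, y): √((x − 12.5)²+(y + 90.1)²) = 119.46 ≈ 119.45 km. ✓

(119.5, -37.0)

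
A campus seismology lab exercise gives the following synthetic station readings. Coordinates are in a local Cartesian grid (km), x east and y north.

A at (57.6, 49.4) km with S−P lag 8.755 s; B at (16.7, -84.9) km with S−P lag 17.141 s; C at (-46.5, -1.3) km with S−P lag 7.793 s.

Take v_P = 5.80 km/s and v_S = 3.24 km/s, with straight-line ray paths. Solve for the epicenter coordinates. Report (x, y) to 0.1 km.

Distance from S−P lag: d = Δt · v_P v_S / (v_P − v_S) = Δt · (5.80·3.24)/(5.80−3.24) ≈ 7.3406·Δt.
So d_A = 64.27, d_B = 125.83, d_C = 57.21 km.
Circle about each station: (x − 57.6)² + (y − 49.4)² = 64.27²; (x − 16.7)² + (y + 84.9)² = 125.83²; (x + 46.5)² + (y + 1.3)² = 57.21².
Subtracting pairs of circle equations eliminates x²+y² and gives linear equations (the radical axes):
-81.8 x − 268.6 y = -9973.78
-208.2 x − 101.4 y = -2736.53
Solving the 2×2 system: x ≈ -5.8, y ≈ 38.9 km.
Check against A (with the unrounded x, y): √((x − 57.6)²+(y − 49.4)²) = 64.27 ≈ 64.27 km. ✓

-5.8 km east, 38.9 km north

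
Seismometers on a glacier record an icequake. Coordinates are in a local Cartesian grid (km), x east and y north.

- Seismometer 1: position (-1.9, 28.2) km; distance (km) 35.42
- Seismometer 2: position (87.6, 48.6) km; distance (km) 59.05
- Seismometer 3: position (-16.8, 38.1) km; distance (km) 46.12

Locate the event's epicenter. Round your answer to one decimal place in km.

x ≈ 28.6 km, y ≈ 46.2 km

Circle about each station: (x + 1.9)² + (y − 28.2)² = 35.42²; (x − 87.6)² + (y − 48.6)² = 59.05²; (x + 16.8)² + (y − 38.1)² = 46.12².
Subtracting the Seismometer 1 equation from the Seismometer 2 and Seismometer 3 equations removes the quadratic terms:
179.0 x + 40.8 y = 7004.54
-29.8 x + 19.8 y = 62.52
Solving the 2×2 system: x ≈ 28.6, y ≈ 46.2 km.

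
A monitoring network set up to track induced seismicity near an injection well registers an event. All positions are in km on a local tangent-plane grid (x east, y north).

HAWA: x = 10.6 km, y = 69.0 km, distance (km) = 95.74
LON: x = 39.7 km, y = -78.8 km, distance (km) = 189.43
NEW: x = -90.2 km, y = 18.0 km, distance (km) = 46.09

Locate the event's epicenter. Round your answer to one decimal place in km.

Circle about each station: (x − 10.6)² + (y − 69.0)² = 95.74²; (x − 39.7)² + (y + 78.8)² = 189.43²; (x + 90.2)² + (y − 18.0)² = 46.09².
Subtracting the HAWA equation from the LON and NEW equations removes the quadratic terms:
58.2 x − 295.6 y = -23805.41
-201.6 x − 102.0 y = 10628.54
Solving the 2×2 system: x ≈ -85.0, y ≈ 63.8 km.

x ≈ -85.0 km, y ≈ 63.8 km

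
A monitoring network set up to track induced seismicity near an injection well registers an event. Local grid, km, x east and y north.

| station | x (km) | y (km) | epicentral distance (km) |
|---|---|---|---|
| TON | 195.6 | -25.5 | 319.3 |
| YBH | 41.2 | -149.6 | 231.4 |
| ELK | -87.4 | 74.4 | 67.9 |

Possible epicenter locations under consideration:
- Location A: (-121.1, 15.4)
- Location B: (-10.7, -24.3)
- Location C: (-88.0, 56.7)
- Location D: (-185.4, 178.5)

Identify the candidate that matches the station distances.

Location A

For each candidate, compare |candidate − station| to the reported distance:
Location A: residuals TON 0.0, YBH 0.0, ELK 0.0 → max 0.0 km
Location B: residuals TON 113.0, YBH 95.8, ELK 57.1 → max 113.0 km
Location C: residuals TON 24.0, YBH 12.0, ELK 50.2 → max 50.2 km
Location D: residuals TON 112.9, YBH 167.3, ELK 75.1 → max 167.3 km
Only Location A has all residuals ≈ 0.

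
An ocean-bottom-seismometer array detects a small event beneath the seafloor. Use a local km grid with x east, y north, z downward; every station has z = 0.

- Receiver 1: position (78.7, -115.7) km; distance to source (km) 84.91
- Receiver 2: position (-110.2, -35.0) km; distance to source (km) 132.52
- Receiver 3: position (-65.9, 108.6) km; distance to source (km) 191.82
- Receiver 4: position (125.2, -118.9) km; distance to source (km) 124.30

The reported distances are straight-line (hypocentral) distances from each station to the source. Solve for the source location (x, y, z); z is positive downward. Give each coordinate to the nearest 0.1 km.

x ≈ 17.1 km, y ≈ -62.6 km, depth ≈ 24.4 km

Each station gives a sphere (x−x_i)² + (y−y_i)² + z² = d_i² (stations at z=0).
Subtracting the Receiver 1 sphere from Receiver 2 and Receiver 3: z² cancels, leaving linear equations in x and y:
-377.8 x + 161.4 y = -16562.98
-289.2 x + 448.6 y = -33028.61
Solving: x ≈ 17.095, y ≈ -62.605 km (keep extra digits for the depth step; rounded: 17.1, -62.6).
Then from the Receiver 1 sphere: z² = 84.91² − (x − 78.7)² − (y + 115.7)² with x = 17.095, y = -62.605, so z ≈ 24.402 ≈ 24.4 km.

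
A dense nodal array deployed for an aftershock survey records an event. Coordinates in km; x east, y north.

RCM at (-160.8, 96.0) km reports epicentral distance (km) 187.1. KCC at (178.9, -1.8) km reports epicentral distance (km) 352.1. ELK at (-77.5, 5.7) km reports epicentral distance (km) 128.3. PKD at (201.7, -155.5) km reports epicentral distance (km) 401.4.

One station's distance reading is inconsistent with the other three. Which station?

Solve using three stations at a time. Using RCM, KCC, ELK (subtract circle equations pairwise → linear system) gives (x, y) ≈ (-161.7, -91.1).
Distances from that point to each station vs reported:
  RCM: calculated 187.1 vs reported 187.1 → residual 0.0 km
  KCC: calculated 352.1 vs reported 352.1 → residual 0.0 km
  ELK: calculated 128.3 vs reported 128.3 → residual 0.0 km
  PKD: calculated 369.0 vs reported 401.4 → residual 32.4 km
RCM, KCC, ELK are mutually consistent (residuals ≈ 0); PKD is off by 32.4 km.

PKD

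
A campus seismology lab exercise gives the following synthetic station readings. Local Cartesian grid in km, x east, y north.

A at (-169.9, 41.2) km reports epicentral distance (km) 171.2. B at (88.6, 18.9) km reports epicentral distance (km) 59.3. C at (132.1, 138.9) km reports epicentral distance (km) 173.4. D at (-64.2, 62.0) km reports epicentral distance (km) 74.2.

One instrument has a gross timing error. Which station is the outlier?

B

Solve using three stations at a time. Using A, C, D (subtract circle equations pairwise → linear system) gives (x, y) ≈ (0.6, 25.8).
Distances from that point to each station vs reported:
  A: calculated 171.2 vs reported 171.2 → residual 0.0 km
  B: calculated 88.2 vs reported 59.3 → residual 28.9 km
  C: calculated 173.4 vs reported 173.4 → residual 0.0 km
  D: calculated 74.2 vs reported 74.2 → residual 0.0 km
A, C, D are mutually consistent (residuals ≈ 0); B is off by 28.9 km.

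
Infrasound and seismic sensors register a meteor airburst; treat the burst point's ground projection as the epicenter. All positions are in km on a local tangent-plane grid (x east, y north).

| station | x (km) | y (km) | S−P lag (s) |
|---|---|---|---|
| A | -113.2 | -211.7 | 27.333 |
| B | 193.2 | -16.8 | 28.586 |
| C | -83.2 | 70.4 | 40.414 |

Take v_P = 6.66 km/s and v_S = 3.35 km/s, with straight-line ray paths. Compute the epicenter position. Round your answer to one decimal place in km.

x ≈ 63.4 km, y ≈ -159.2 km

Distance from S−P lag: d = Δt · v_P v_S / (v_P − v_S) = Δt · (6.66·3.35)/(6.66−3.35) ≈ 6.7405·Δt.
So d_A = 184.24, d_B = 192.68, d_C = 272.41 km.
Circle about each station: (x + 113.2)² + (y + 211.7)² = 184.24²; (x − 193.2)² + (y + 16.8)² = 192.68²; (x + 83.2)² + (y − 70.4)² = 272.41².
Subtracting the A equation from the B and C equations removes the quadratic terms:
612.8 x + 389.8 y = -23203.85
60.0 x + 564.2 y = -86015.56
Solving the 2×2 system: x ≈ 63.4, y ≈ -159.2 km.
Check against A (with the unrounded x, y): √((x + 113.2)²+(y + 211.7)²) = 184.24 ≈ 184.24 km. ✓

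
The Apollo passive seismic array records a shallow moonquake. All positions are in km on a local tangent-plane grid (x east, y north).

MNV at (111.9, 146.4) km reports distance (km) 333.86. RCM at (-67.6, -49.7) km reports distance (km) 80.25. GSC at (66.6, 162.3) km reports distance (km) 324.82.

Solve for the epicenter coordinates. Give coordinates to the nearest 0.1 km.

Circle about each station: (x − 111.9)² + (y − 146.4)² = 333.86²; (x + 67.6)² + (y + 49.7)² = 80.25²; (x − 66.6)² + (y − 162.3)² = 324.82².
Subtracting the MNV equation from the RCM and GSC equations removes the quadratic terms:
-359.0 x − 392.2 y = 78107.72
-90.6 x + 31.8 y = 2776.75
Solving the 2×2 system: x ≈ -76.1, y ≈ -129.5 km.
Check against MNV (with the unrounded x, y): √((x − 111.9)²+(y − 146.4)²) = 333.86 ≈ 333.86 km. ✓

(-76.1, -129.5)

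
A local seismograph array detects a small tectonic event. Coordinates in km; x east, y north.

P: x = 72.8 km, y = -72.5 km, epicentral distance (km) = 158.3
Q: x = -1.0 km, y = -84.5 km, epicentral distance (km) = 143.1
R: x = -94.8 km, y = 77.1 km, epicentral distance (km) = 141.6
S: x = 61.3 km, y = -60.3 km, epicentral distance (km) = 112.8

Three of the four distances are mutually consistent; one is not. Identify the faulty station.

P

Solve using three stations at a time. Using Q, R, S (subtract circle equations pairwise → linear system) gives (x, y) ≈ (44.4, 51.2).
Distances from that point to each station vs reported:
  P: calculated 126.9 vs reported 158.3 → residual 31.4 km
  Q: calculated 143.1 vs reported 143.1 → residual 0.0 km
  R: calculated 141.6 vs reported 141.6 → residual 0.0 km
  S: calculated 112.8 vs reported 112.8 → residual 0.0 km
Q, R, S are mutually consistent (residuals ≈ 0); P is off by 31.4 km.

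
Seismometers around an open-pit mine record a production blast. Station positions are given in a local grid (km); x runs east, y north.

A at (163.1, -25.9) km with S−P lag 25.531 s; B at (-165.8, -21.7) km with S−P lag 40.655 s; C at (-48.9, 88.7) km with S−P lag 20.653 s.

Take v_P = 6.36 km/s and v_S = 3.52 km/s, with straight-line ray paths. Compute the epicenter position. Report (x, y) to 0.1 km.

Distance from S−P lag: d = Δt · v_P v_S / (v_P − v_S) = Δt · (6.36·3.52)/(6.36−3.52) ≈ 7.8828·Δt.
So d_A = 201.26, d_B = 320.48, d_C = 162.80 km.
Circle about each station: (x − 163.1)² + (y + 25.9)² = 201.26²; (x + 165.8)² + (y + 21.7)² = 320.48²; (x + 48.9)² + (y − 88.7)² = 162.80².
Subtracting pairs of circle equations eliminates x²+y² and gives linear equations (the radical axes):
-657.8 x + 8.4 y = -61513.73
-424.0 x + 229.2 y = -3011.77
Solving the 2×2 system: x ≈ 95.6, y ≈ 163.7 km.

x ≈ 95.6 km, y ≈ 163.7 km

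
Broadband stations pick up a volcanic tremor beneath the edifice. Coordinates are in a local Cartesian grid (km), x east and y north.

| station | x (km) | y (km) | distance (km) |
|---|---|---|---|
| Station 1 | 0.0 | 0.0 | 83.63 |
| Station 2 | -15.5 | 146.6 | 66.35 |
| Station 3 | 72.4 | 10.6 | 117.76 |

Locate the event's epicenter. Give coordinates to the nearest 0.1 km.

(-22.3, 80.6)

Circle about each station: x² + y² = 83.63²; (x + 15.5)² + (y − 146.6)² = 66.35²; (x − 72.4)² + (y − 10.6)² = 117.76².
Subtracting pairs of circle equations eliminates x²+y² and gives linear equations (the radical axes):
-31.0 x + 293.2 y = 24323.46
144.8 x + 21.2 y = -1519.32
Solving the 2×2 system: x ≈ -22.3, y ≈ 80.6 km.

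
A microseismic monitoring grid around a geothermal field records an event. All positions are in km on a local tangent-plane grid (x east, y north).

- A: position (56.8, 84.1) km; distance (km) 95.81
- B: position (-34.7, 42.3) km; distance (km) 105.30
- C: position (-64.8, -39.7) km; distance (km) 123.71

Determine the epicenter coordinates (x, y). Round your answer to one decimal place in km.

Circle about each station: (x − 56.8)² + (y − 84.1)² = 95.81²; (x + 34.7)² + (y − 42.3)² = 105.30²; (x + 64.8)² + (y + 39.7)² = 123.71².
Subtracting the A equation from the B and C equations removes the quadratic terms:
-183.0 x − 83.6 y = -9214.20
-243.2 x − 247.6 y = -10648.53
Solving the 2×2 system: x ≈ 55.7, y ≈ -11.7 km.

(55.7, -11.7)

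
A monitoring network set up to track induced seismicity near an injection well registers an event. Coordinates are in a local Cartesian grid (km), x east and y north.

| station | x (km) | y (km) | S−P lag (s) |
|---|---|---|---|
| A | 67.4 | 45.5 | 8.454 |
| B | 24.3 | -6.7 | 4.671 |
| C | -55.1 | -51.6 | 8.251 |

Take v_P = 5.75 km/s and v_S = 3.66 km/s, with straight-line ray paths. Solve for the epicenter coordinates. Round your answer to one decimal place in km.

x ≈ -14.0 km, y ≈ 20.6 km

Distance from S−P lag: d = Δt · v_P v_S / (v_P − v_S) = Δt · (5.75·3.66)/(5.75−3.66) ≈ 10.0694·Δt.
So d_A = 85.13, d_B = 47.03, d_C = 83.08 km.
Circle about each station: (x − 67.4)² + (y − 45.5)² = 85.13²; (x − 24.3)² + (y + 6.7)² = 47.03²; (x + 55.1)² + (y + 51.6)² = 83.08².
Subtracting pairs of circle equations eliminates x²+y² and gives linear equations (the radical axes):
-86.2 x − 104.4 y = -942.33
-245.0 x − 194.2 y = -569.61
Solving the 2×2 system: x ≈ -14.0, y ≈ 20.6 km.
Check against A (with the unrounded x, y): √((x − 67.4)²+(y − 45.5)²) = 85.11 ≈ 85.13 km. ✓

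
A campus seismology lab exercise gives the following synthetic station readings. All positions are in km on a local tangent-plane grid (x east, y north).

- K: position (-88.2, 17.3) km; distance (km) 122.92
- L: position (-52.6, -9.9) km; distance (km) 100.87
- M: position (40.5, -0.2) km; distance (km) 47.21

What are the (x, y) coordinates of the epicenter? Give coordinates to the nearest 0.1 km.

Circle about each station: (x + 88.2)² + (y − 17.3)² = 122.92²; (x + 52.6)² + (y + 9.9)² = 100.87²; (x − 40.5)² + (y + 0.2)² = 47.21².
Subtracting pairs of circle equations eliminates x²+y² and gives linear equations (the radical axes):
71.2 x − 54.4 y = -279.19
257.4 x − 35.0 y = 6442.30
Solving the 2×2 system: x ≈ 31.3, y ≈ 46.1 km.

x ≈ 31.3 km, y ≈ 46.1 km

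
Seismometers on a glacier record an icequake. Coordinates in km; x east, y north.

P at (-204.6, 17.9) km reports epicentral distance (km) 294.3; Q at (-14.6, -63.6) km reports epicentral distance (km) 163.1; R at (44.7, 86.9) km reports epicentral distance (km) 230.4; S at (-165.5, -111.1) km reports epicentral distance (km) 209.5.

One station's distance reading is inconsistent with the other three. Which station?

Q

Solve using three stations at a time. Using P, R, S (subtract circle equations pairwise → linear system) gives (x, y) ≈ (41.5, -143.5).
Distances from that point to each station vs reported:
  P: calculated 294.3 vs reported 294.3 → residual 0.0 km
  Q: calculated 97.7 vs reported 163.1 → residual 65.4 km
  R: calculated 230.4 vs reported 230.4 → residual 0.0 km
  S: calculated 209.5 vs reported 209.5 → residual 0.0 km
P, R, S are mutually consistent (residuals ≈ 0); Q is off by 65.4 km.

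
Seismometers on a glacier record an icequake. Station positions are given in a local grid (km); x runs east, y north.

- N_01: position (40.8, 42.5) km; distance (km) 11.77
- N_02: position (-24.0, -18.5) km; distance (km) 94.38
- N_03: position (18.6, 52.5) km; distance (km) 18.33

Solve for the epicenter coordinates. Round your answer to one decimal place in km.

36.9 km east, 53.6 km north

Circle about each station: (x − 40.8)² + (y − 42.5)² = 11.77²; (x + 24.0)² + (y + 18.5)² = 94.38²; (x − 18.6)² + (y − 52.5)² = 18.33².
Subtracting the N_01 equation from the N_02 and N_03 equations removes the quadratic terms:
-129.6 x − 122.0 y = -11321.69
-44.4 x + 20.0 y = -566.14
Solving the 2×2 system: x ≈ 36.9, y ≈ 53.6 km.
Check against N_01 (with the unrounded x, y): √((x − 40.8)²+(y − 42.5)²) = 11.77 ≈ 11.77 km. ✓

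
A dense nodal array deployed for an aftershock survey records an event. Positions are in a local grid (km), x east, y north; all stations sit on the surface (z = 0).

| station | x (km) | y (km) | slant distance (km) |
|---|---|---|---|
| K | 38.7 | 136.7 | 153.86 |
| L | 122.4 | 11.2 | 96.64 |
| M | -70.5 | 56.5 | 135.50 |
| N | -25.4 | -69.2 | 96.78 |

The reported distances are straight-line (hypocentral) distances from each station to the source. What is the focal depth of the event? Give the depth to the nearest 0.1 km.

43.1 km

Each station gives a sphere (x−x_i)² + (y−y_i)² + z² = d_i² (stations at z=0).
Subtracting the K sphere from L and M: z² cancels, leaving linear equations in x and y:
167.4 x − 251.0 y = 9256.23
-218.4 x − 160.4 y = -6709.43
Solving: x ≈ 38.800, y ≈ -11.000 km (keep extra digits for the depth step; rounded: 38.8, -11.0).
Then from the K sphere: z² = 153.86² − (x − 38.7)² − (y − 136.7)² with x = 38.800, y = -11.000, so z ≈ 43.100 ≈ 43.1 km.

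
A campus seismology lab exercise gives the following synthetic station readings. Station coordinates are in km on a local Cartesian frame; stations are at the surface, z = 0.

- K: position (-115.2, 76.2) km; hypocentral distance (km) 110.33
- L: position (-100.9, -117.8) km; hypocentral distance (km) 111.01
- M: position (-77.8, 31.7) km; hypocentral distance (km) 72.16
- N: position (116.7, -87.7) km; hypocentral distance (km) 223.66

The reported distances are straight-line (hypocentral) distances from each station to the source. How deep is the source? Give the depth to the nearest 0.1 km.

Each station gives a sphere (x−x_i)² + (y−y_i)² + z² = d_i² (stations at z=0).
Subtracting the K sphere from L and M: z² cancels, leaving linear equations in x and y:
28.6 x − 388.0 y = 4829.66
74.8 x − 89.0 y = -5054.11
Solving: x ≈ -90.298, y ≈ -19.104 km (keep extra digits for the depth step; rounded: -90.3, -19.1).
Then from the K sphere: z² = 110.33² − (x + 115.2)² − (y − 76.2)² with x = -90.298, y = -19.104, so z ≈ 49.697 ≈ 49.7 km.

z ≈ 49.7 km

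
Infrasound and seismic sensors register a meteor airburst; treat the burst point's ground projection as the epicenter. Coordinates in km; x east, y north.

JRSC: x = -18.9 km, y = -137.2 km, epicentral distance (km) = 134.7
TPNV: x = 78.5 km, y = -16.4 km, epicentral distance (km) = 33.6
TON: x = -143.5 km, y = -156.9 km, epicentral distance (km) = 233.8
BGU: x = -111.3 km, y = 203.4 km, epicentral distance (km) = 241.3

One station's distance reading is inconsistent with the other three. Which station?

Solve using three stations at a time. Using JRSC, TPNV, TON (subtract circle equations pairwise → linear system) gives (x, y) ≈ (45.0, -18.7).
Distances from that point to each station vs reported:
  JRSC: calculated 134.7 vs reported 134.7 → residual 0.0 km
  TPNV: calculated 33.5 vs reported 33.6 → residual 0.1 km
  TON: calculated 233.8 vs reported 233.8 → residual 0.0 km
  BGU: calculated 271.6 vs reported 241.3 → residual 30.3 km
JRSC, TPNV, TON are mutually consistent (residuals ≈ 0); BGU is off by 30.3 km.

BGU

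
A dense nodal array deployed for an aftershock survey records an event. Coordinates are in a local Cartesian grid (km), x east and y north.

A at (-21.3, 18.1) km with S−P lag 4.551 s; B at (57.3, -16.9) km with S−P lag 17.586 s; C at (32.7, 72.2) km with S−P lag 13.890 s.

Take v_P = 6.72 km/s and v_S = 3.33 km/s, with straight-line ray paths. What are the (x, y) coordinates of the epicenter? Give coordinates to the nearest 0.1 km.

Distance from S−P lag: d = Δt · v_P v_S / (v_P − v_S) = Δt · (6.72·3.33)/(6.72−3.33) ≈ 6.6011·Δt.
So d_A = 30.04, d_B = 116.09, d_C = 91.69 km.
Circle about each station: (x + 21.3)² + (y − 18.1)² = 30.04²; (x − 57.3)² + (y + 16.9)² = 116.09²; (x − 32.7)² + (y − 72.2)² = 91.69².
Subtracting the A equation from the B and C equations removes the quadratic terms:
157.2 x − 70.0 y = -9786.89
108.0 x + 108.2 y = -2003.82
Solving the 2×2 system: x ≈ -48.8, y ≈ 30.2 km.

(-48.8, 30.2)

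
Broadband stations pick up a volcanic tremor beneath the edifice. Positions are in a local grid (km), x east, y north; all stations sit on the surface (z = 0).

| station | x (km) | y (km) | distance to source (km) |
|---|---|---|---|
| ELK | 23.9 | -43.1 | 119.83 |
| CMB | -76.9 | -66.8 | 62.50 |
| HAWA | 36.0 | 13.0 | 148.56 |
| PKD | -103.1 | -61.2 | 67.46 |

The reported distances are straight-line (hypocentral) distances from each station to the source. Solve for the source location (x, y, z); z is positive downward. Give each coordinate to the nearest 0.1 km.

Each station gives a sphere (x−x_i)² + (y−y_i)² + z² = d_i² (stations at z=0).
Subtracting the ELK sphere from CMB and HAWA: z² cancels, leaving linear equations in x and y:
-201.6 x − 47.4 y = 18400.01
24.2 x + 112.2 y = -8674.66
Solving: x ≈ -76.996, y ≈ -60.707 km (keep extra digits for the depth step; rounded: -77.0, -60.7).
Then from the ELK sphere: z² = 119.83² − (x − 23.9)² − (y + 43.1)² with x = -76.996, y = -60.707, so z ≈ 62.203 ≈ 62.2 km.

(-77.0, -60.7, 62.2)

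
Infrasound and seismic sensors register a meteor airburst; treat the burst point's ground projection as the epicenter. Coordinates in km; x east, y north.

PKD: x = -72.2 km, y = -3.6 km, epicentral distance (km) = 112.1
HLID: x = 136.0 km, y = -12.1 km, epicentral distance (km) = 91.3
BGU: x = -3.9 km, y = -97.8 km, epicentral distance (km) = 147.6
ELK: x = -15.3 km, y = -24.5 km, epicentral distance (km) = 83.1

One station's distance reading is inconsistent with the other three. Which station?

HLID

Solve using three stations at a time. Using PKD, BGU, ELK (subtract circle equations pairwise → linear system) gives (x, y) ≈ (28.1, 46.2).
Distances from that point to each station vs reported:
  PKD: calculated 112.0 vs reported 112.1 → residual 0.1 km
  HLID: calculated 122.6 vs reported 91.3 → residual 31.3 km
  BGU: calculated 147.5 vs reported 147.6 → residual 0.1 km
  ELK: calculated 83.0 vs reported 83.1 → residual 0.1 km
PKD, BGU, ELK are mutually consistent (residuals ≈ 0); HLID is off by 31.3 km.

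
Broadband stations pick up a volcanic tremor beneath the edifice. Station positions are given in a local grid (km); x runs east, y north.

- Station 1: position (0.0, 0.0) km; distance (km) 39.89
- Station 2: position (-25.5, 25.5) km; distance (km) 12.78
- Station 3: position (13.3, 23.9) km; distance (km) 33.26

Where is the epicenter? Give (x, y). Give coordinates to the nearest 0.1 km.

Circle about each station: x² + y² = 39.89²; (x + 25.5)² + (y − 25.5)² = 12.78²; (x − 13.3)² + (y − 23.9)² = 33.26².
Subtracting pairs of circle equations eliminates x²+y² and gives linear equations (the radical axes):
-51.0 x + 51.0 y = 2728.38
26.6 x + 47.8 y = 1233.08
Solving the 2×2 system: x ≈ -17.8, y ≈ 35.7 km.
Check against Station 1 (with the unrounded x, y): √(x²+y²) = 39.89 ≈ 39.89 km. ✓

(-17.8, 35.7)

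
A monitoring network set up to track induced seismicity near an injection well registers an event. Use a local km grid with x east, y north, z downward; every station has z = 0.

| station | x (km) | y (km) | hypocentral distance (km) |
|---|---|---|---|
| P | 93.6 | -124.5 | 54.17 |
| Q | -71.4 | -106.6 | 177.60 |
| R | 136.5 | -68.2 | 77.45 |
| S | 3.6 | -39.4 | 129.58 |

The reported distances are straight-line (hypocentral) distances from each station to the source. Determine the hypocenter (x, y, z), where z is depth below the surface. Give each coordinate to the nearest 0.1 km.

(98.3, -110.8, 52.2)

Each station gives a sphere (x−x_i)² + (y−y_i)² + z² = d_i² (stations at z=0).
Subtracting the P sphere from Q and R: z² cancels, leaving linear equations in x and y:
-330.0 x + 35.8 y = -36407.06
85.8 x + 112.6 y = -4041.83
Solving: x ≈ 98.304, y ≈ -110.802 km (keep extra digits for the depth step; rounded: 98.3, -110.8).
Then from the P sphere: z² = 54.17² − (x − 93.6)² − (y + 124.5)² with x = 98.304, y = -110.802, so z ≈ 52.198 ≈ 52.2 km.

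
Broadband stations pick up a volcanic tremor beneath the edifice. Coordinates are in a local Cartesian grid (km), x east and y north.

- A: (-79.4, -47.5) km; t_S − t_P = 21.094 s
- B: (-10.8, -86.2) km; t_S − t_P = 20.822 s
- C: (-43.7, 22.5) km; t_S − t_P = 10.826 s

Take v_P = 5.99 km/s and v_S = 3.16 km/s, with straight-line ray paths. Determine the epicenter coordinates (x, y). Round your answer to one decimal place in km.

x ≈ 23.8 km, y ≈ 48.7 km

Distance from S−P lag: d = Δt · v_P v_S / (v_P − v_S) = Δt · (5.99·3.16)/(5.99−3.16) ≈ 6.6885·Δt.
So d_A = 141.09, d_B = 139.27, d_C = 72.41 km.
Circle about each station: (x + 79.4)² + (y + 47.5)² = 141.09²; (x + 10.8)² + (y + 86.2)² = 139.27²; (x + 43.7)² + (y − 22.5)² = 72.41².
Subtracting pairs of circle equations eliminates x²+y² and gives linear equations (the radical axes):
137.2 x − 77.4 y = -503.27
71.4 x + 140.0 y = 8518.51
Solving the 2×2 system: x ≈ 23.8, y ≈ 48.7 km.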